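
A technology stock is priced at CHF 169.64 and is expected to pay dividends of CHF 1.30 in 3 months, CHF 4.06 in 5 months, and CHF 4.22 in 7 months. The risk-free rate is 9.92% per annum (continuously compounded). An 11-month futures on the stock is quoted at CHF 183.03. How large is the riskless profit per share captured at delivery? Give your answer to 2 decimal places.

PV(dividends) I = 1.30·e^(−0.0992·3/12) + 4.06·e^(−0.0992·5/12) + 4.22·e^(−0.0992·7/12) = 9.1465
Fair futures F* = (S − I)·e^(rT) = (169.64 − 9.1465)·e^0.090933 = 160.4935 × 1.095196 = 175.7718
Market CHF 183.03 > fair 175.7718: forward overpriced → cash-and-carry (borrow at r, buy the stock and collect the dividends, short the forward).
Profit at T = |F_mkt − F*| = |183.03 − 175.7718| = CHF 7.26 per share

CHF 7.26 per share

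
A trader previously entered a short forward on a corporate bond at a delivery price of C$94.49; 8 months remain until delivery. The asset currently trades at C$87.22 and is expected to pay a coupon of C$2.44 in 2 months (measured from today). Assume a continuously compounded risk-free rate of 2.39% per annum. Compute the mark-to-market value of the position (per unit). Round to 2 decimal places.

C$8.21

PV(remaining coupons) I = 2.44·e^(−0.0239·2/12) = 2.4303
Current forward F = (S − I)·e^(rT) = (87.22 − 2.4303)·e^(0.0239·8/12) = 84.7897 × 1.016061 = 86.1515
Value (long) = (F − K)·e^(−rT) = (86.1515 − 94.49) × 0.984193 = -8.2067
Short position value = −(long value) = C$8.21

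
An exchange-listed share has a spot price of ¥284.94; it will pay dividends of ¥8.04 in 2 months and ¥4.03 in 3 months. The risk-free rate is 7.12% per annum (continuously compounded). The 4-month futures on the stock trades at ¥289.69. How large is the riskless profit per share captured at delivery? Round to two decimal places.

PV(dividends) I = 8.04·e^(−0.0712·2/12) + 4.03·e^(−0.0712·3/12) = 11.9041
Fair futures F* = (S − I)·e^(rT) = (284.94 − 11.9041)·e^0.023733 = 273.0359 × 1.024017 = 279.5934
Market ¥289.69 > fair 279.5934: forward overpriced → cash-and-carry (borrow at r, buy the stock and collect the dividends, short the forward).
Profit at T = |F_mkt − F*| = |289.69 − 279.5934| = ¥10.10 per share

¥10.10 per share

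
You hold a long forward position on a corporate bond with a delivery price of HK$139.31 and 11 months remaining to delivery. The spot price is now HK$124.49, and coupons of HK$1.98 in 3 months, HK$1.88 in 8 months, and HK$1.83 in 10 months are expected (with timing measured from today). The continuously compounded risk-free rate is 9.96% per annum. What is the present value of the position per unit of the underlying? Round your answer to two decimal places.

PV(remaining coupons) I = 1.98·e^(−0.0996·3/12) + 1.88·e^(−0.0996·8/12) + 1.83·e^(−0.0996·10/12) = 5.3748
Current forward F = (S − I)·e^(rT) = (124.49 − 5.3748)·e^(0.0996·11/12) = 119.1152 × 1.095598 = 130.5024
Value (long) = (F − K)·e^(−rT) = (130.5024 − 139.31) × 0.912744 = -8.0391
Value = -HK$8.04

-HK$8.04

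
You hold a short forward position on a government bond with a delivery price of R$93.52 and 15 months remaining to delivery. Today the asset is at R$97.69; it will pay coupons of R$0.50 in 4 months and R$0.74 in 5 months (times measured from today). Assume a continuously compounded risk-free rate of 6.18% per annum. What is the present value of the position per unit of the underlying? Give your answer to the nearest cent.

-R$9.91

PV(remaining coupons) I = 0.50·e^(−0.0618·4/12) + 0.74·e^(−0.0618·5/12) = 1.2110
Current forward F = (S − I)·e^(rT) = (97.69 − 1.2110)·e^(0.0618·15/12) = 96.4790 × 1.080312 = 104.2274
Value (long) = (F − K)·e^(−rT) = (104.2274 − 93.52) × 0.925658 = 9.9114
Short position value = −(long value) = -R$9.91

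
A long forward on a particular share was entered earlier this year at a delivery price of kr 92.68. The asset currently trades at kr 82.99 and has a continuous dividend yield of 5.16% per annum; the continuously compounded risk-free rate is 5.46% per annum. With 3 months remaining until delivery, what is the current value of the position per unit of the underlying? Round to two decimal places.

Current fair forward for the remaining 3 months: F = S·e^((r − q)·T), (r − q) = 0.0546 − 0.0516 = 0.0030
F = 82.99 · e^(0.0030 × 3/12) = 82.99 × 1.000750 = 83.0522
Value of long forward = (F − K)·e^(−rT) = (83.0522 − 92.68) · e^(−0.0546·3/12)
= -9.6278 × 0.986443 = -9.50

-kr 9.50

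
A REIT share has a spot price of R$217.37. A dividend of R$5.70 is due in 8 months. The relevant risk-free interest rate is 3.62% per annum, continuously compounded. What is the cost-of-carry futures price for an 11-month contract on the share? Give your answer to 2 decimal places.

PV(dividends) I = 5.70·e^(−0.0362·8/12)
I = 5.5641
F = (S − I)·e^(rT) = (217.37 − 5.5641) · e^(0.0362·11/12)
= 211.8059 · e^0.033183 = 211.8059 × 1.033740 = R$218.95

R$218.95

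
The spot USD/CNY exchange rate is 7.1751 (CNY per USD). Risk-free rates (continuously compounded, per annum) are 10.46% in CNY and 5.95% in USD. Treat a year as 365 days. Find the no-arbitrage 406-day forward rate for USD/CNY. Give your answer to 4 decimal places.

7.5442

F = S·e^((r_CNY − r_USD)T) = 7.1751 · e^((0.1046 − 0.0595) × 406/365)
= 7.1751 · e^0.050166 = 7.1751 × 1.051446
F = 7.5442 CNY per USD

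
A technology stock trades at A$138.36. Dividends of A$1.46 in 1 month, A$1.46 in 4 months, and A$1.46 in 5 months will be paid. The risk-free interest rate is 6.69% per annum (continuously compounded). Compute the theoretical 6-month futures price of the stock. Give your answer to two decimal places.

A$138.62

PV(dividends) I = 1.46·e^(−0.0669·1/12) + 1.46·e^(−0.0669·4/12) + 1.46·e^(−0.0669·5/12)
I = 1.4519 + 1.4278 + 1.4199 = 4.2996
F = (S − I)·e^(rT) = (138.36 − 4.2996) · e^(0.0669·6/12)
= 134.0604 · e^0.033450 = 134.0604 × 1.034016 = A$138.62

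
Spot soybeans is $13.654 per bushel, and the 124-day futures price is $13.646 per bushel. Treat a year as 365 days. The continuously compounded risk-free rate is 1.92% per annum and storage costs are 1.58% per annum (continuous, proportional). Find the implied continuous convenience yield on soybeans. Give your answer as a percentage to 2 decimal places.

3.67%

F = S·e^((r+u−y)T) ⇒ (r+u−y) = ln(F/S)/T
ln(13.646/13.654) = -0.000586; /T ⇒ -0.001725
y = r + u − ln(F/S)/T = 0.0192 + 0.0158 + 0.001725 = 0.036725
y = 3.67%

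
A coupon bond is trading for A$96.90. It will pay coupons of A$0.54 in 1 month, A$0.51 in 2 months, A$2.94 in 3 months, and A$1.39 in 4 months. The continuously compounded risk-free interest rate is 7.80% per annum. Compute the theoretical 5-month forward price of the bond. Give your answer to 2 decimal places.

PV(coupons) I = 0.54·e^(−0.0780·1/12) + 0.51·e^(−0.0780·2/12) + 2.94·e^(−0.0780·3/12) + 1.39·e^(−0.0780·4/12)
I = 0.5365 + 0.5034 + 2.8832 + 1.3543 = 5.2774
F = (S − I)·e^(rT) = (96.90 − 5.2774) · e^(0.0780·5/12)
= 91.6226 · e^0.032500 = 91.6226 × 1.033034 = A$94.65

A$94.65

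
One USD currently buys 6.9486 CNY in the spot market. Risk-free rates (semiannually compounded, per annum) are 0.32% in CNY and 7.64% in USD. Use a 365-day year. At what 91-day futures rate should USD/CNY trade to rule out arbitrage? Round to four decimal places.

6.8254

By covered interest parity, F = S · (1+r_CNY/2)^(2T) / (1+r_USD/2)^(2T)
= 6.9486 × 1.000797 / 1.018869 = 6.9486 × 0.982263
F = 6.8254 CNY per USD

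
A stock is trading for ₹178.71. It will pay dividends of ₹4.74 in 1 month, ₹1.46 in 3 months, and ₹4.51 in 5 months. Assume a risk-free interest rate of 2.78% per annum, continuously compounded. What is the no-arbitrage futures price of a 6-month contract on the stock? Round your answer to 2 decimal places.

PV(dividends) I = 4.74·e^(−0.0278·1/12) + 1.46·e^(−0.0278·3/12) + 4.51·e^(−0.0278·5/12)
I = 4.7290 + 1.4499 + 4.4581 = 10.6370
F = (S − I)·e^(rT) = (178.71 − 10.6370) · e^(0.0278·6/12)
= 168.0730 · e^0.013900 = 168.0730 × 1.013997 = ₹170.43

₹170.43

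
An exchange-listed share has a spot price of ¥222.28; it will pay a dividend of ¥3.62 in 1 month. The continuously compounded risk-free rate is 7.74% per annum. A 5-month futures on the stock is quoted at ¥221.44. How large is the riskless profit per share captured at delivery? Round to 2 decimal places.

¥4.41 per share

PV(dividends) I = 3.62·e^(−0.0774·1/12) = 3.5967
Fair futures F* = (S − I)·e^(rT) = (222.28 − 3.5967)·e^0.032250 = 218.6833 × 1.032776 = 225.8509
Market ¥221.44 < fair 225.8509: forward underpriced → reverse cash-and-carry (short the stock, invest proceeds at r, pay the dividends, go long the forward).
Profit at T = |F_mkt − F*| = |221.44 − 225.8509| = ¥4.41 per share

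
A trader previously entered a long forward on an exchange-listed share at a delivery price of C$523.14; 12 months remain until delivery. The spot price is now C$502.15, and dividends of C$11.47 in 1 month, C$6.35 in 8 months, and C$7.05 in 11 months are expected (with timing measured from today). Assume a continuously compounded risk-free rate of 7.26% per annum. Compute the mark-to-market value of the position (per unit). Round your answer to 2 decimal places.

PV(remaining dividends) I = 11.47·e^(−0.0726·1/12) + 6.35·e^(−0.0726·8/12) + 7.05·e^(−0.0726·11/12) = 24.0469
Current forward F = (S − I)·e^(rT) = (502.15 − 24.0469)·e^(0.0726·12/12) = 478.1031 × 1.075300 = 514.1043
Value (long) = (F − K)·e^(−rT) = (514.1043 − 523.14) × 0.929973 = -8.4030
Value = -C$8.40

-C$8.40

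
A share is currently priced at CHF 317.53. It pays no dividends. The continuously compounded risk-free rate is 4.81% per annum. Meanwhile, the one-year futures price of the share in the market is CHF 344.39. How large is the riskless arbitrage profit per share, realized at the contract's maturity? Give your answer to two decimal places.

Fair futures: F* = S·e^(carry·T), with carry = r = 0.0481
F* = 317.53 · e^(0.0481 × 12/12) = 317.53 · e^0.048100 = 317.53 × 1.049276 = CHF 333.1766
Market CHF 344.39 > fair CHF 333.1766: forward overpriced → cash-and-carry (buy spot, short the forward).
At maturity, profit = |F_mkt − F*| = |344.39 − 333.1766| = CHF 11.21 per share

CHF 11.21 per share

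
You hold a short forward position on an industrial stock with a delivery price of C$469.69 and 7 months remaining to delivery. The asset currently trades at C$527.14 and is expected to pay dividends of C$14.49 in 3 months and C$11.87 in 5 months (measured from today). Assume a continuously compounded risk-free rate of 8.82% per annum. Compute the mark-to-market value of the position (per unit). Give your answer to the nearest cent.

PV(remaining dividends) I = 14.49·e^(−0.0882·3/12) + 11.87·e^(−0.0882·5/12) = 25.6157
Current forward F = (S − I)·e^(rT) = (527.14 − 25.6157)·e^(0.0882·7/12) = 501.5243 × 1.052797 = 528.0033
Value (long) = (F − K)·e^(−rT) = (528.0033 − 469.69) × 0.949851 = 55.3889
Short position value = −(long value) = -C$55.39

-C$55.39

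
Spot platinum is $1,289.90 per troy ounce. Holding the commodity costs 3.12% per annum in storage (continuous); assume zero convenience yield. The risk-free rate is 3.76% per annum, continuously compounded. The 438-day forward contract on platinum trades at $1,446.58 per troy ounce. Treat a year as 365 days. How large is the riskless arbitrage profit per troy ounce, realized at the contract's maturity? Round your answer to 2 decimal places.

Fair forward: F* = S·e^(carry·T), with carry = (r + u) = 0.0376 + 0.0312 = 0.0688
F* = 1289.90 · e^(0.0688 × 438/365) = 1289.90 · e^0.08256000 = 1289.90 × 1.08606384 = $1400.9137
Market $1446.58 > fair $1400.9137: forward overpriced → cash-and-carry (buy spot, short the forward).
At maturity, profit = |F_mkt − F*| = |1446.58 − 1400.9137| = $45.67 per troy ounce

$45.67 per troy ounce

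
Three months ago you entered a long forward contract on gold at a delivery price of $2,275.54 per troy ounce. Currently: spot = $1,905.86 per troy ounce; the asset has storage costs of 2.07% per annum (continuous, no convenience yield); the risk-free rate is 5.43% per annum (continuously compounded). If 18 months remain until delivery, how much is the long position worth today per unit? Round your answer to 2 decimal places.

Current fair forward for the remaining 18 months: F = S·e^((r + u)·T), (r + u) = 0.0543 + 0.0207 = 0.0750
F = 1905.86 · e^(0.0750 × 18/12) = 1905.86 × 1.11907226 = 2132.7951
Value of long forward = (F − K)·e^(−rT) = (2132.7951 − 2275.54) · e^(−0.0543·18/12)
= -142.7449 × 0.92177880 = -131.58

-$131.58 per troy ounce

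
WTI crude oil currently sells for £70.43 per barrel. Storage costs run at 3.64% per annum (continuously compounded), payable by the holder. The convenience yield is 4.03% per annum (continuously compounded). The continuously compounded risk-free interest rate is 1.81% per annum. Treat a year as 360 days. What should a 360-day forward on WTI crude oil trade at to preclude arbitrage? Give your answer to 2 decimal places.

Net carry = r + u − y = 0.0181 + 0.0364 − 0.0403 = 0.0142
F = S·e^((r+u−y)T) = 70.43 · e^(0.0142 × 360/360) = 70.43 · e^0.014200
= 70.43 × 1.014301 = £71.44 per barrel

£71.44 per barrel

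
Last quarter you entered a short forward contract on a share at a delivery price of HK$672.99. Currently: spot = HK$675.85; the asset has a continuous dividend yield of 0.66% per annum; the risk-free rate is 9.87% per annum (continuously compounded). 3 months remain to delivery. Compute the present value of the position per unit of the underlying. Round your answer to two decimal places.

Current fair forward for the remaining 3 months: F = S·e^((r − q)·T), (r − q) = 0.0987 − 0.0066 = 0.0921
F = 675.85 · e^(0.0921 × 3/12) = 675.85 × 1.023292 = 691.5919
Value of long forward = (F − K)·e^(−rT) = (691.5919 − 672.99) · e^(−0.0987·3/12)
= 18.6019 × 0.975627 = 18.15
Short position value = −(long value) = -HK$18.15

-HK$18.15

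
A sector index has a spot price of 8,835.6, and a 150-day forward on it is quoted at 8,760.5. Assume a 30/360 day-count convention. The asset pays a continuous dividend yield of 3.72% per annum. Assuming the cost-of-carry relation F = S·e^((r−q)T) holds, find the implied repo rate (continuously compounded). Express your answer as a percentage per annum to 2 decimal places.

1.67%

From F = S·e^((r−q)T): (r − q) = ln(F/S)/T
ln(8760.5/8835.6) = ln(0.991500) = -0.008536
(r − q) = -0.008536 / (150/360) = -0.020486
r = ln(F/S)/T + q = -0.020486 + 0.0372 = 0.016714
r = 1.67%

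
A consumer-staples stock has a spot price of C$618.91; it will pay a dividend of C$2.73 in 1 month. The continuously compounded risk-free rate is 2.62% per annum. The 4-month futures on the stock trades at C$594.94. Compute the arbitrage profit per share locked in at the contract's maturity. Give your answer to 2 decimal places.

C$26.65 per share

PV(dividends) I = 2.73·e^(−0.0262·1/12) = 2.7240
Fair futures F* = (S − I)·e^(rT) = (618.91 − 2.7240)·e^0.008733 = 616.1860 × 1.008771 = 621.5906
Market C$594.94 < fair 621.5906: forward underpriced → reverse cash-and-carry (short the stock, invest proceeds at r, pay the dividends, go long the forward).
Profit at T = |F_mkt − F*| = |594.94 − 621.5906| = C$26.65 per share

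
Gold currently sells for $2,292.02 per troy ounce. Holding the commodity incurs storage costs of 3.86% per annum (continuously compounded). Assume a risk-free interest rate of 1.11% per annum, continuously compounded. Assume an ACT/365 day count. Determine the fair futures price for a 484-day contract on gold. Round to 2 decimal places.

$2,448.16 per troy ounce

Net carry = r + u − y = 0.0111 + 0.0386 − 0.0000 = 0.0497
F = S·e^((r+u−y)T) = 2292.02 · e^(0.0497 × 484/365) = 2292.02 · e^0.06590356
= 2292.02 × 1.06812370 = $2,448.16 per troy ounce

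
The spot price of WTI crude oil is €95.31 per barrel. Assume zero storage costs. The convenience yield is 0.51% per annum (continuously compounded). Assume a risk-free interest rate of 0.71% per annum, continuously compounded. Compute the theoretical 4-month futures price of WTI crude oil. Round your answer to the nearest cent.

Net carry = r + u − y = 0.0071 + 0.0000 − 0.0051 = 0.0020
F = S·e^((r+u−y)T) = 95.31 · e^(0.0020 × 4/12) = 95.31 · e^0.000667
= 95.31 × 1.000667 = €95.37 per barrel

€95.37 per barrel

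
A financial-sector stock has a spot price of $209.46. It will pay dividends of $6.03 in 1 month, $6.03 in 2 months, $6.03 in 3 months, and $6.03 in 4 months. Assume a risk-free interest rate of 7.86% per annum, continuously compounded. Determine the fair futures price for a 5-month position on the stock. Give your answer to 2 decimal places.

$191.91

PV(dividends) I = 6.03·e^(−0.0786·1/12) + 6.03·e^(−0.0786·2/12) + 6.03·e^(−0.0786·3/12) + 6.03·e^(−0.0786·4/12)
I = 5.9906 + 5.9515 + 5.9127 + 5.8741 = 23.7289
F = (S − I)·e^(rT) = (209.46 − 23.7289) · e^(0.0786·5/12)
= 185.7311 · e^0.032750 = 185.7311 × 1.033292 = $191.91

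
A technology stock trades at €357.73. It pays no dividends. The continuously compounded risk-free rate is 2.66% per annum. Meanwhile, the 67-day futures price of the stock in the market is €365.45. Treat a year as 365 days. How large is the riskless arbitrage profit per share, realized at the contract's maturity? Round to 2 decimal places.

€5.97 per share

Fair futures: F* = S·e^(carry·T), with carry = r = 0.0266
F* = 357.73 · e^(0.0266 × 67/365) = 357.73 · e^0.004883 = 357.73 × 1.004895 = €359.4811
Market €365.45 > fair €359.4811: forward overpriced → cash-and-carry (buy spot, short the forward).
At maturity, profit = |F_mkt − F*| = |365.45 − 359.4811| = €5.97 per share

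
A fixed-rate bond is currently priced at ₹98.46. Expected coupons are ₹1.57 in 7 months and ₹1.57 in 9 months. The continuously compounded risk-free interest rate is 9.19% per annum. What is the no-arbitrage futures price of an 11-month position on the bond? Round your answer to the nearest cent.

₹103.90

PV(coupons) I = 1.57·e^(−0.0919·7/12) + 1.57·e^(−0.0919·9/12)
I = 1.4881 + 1.4654 = 2.9535
F = (S − I)·e^(rT) = (98.46 − 2.9535) · e^(0.0919·11/12)
= 95.5065 · e^0.084242 = 95.5065 × 1.087892 = ₹103.90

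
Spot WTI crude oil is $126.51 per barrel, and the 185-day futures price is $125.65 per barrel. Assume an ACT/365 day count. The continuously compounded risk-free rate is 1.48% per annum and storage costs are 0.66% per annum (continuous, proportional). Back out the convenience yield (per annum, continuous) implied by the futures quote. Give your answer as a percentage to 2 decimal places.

3.49%

F = S·e^((r+u−y)T) ⇒ (r+u−y) = ln(F/S)/T
ln(125.65/126.51) = -0.006821; /T ⇒ -0.013458
y = r + u − ln(F/S)/T = 0.0148 + 0.0066 + 0.013458 = 0.034858
y = 3.49%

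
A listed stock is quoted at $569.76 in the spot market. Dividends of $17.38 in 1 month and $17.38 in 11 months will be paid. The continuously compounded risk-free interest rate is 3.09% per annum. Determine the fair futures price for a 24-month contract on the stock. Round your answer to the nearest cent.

$569.67

PV(dividends) I = 17.38·e^(−0.0309·1/12) + 17.38·e^(−0.0309·11/12)
I = 17.3353 + 16.8946 = 34.2299
F = (S − I)·e^(rT) = (569.76 − 34.2299) · e^(0.0309·24/12)
= 535.5301 · e^0.061800 = 535.5301 × 1.063750 = $569.67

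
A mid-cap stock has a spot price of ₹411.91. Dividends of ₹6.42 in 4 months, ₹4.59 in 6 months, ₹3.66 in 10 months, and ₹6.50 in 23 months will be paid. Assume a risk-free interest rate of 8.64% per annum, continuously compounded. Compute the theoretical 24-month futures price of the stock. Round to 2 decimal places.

PV(dividends) I = 6.42·e^(−0.0864·4/12) + 4.59·e^(−0.0864·6/12) + 3.66·e^(−0.0864·10/12) + 6.50·e^(−0.0864·23/12)
I = 6.2377 + 4.3959 + 3.4057 + 5.5080 = 19.5473
F = (S − I)·e^(rT) = (411.91 − 19.5473) · e^(0.0864·24/12)
= 392.3627 · e^0.172800 = 392.3627 × 1.188628 = ₹466.37

₹466.37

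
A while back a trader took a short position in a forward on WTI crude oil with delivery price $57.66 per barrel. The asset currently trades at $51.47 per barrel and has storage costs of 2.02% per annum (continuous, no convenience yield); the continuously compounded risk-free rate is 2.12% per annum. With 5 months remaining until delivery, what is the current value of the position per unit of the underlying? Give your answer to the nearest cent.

Current fair forward for the remaining 5 months: F = S·e^((r + u)·T), (r + u) = 0.0212 + 0.0202 = 0.0414
F = 51.47 · e^(0.0414 × 5/12) = 51.47 × 1.017400 = 52.3656
Value of long forward = (F − K)·e^(−rT) = (52.3656 − 57.66) · e^(−0.0212·5/12)
= -5.2944 × 0.991206 = -5.25
Short position value = −(long value) = $5.25

$5.25 per barrel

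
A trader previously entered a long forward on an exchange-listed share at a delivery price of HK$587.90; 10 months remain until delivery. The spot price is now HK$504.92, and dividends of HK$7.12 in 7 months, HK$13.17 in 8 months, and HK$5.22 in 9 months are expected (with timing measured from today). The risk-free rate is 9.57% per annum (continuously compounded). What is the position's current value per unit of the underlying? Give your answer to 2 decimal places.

-HK$61.86

PV(remaining dividends) I = 7.12·e^(−0.0957·7/12) + 13.17·e^(−0.0957·8/12) + 5.22·e^(−0.0957·9/12) = 23.9479
Current forward F = (S − I)·e^(rT) = (504.92 − 23.9479)·e^(0.0957·10/12) = 480.9721 × 1.083016 = 520.9005
Value (long) = (F − K)·e^(−rT) = (520.9005 − 587.90) × 0.923347 = -61.8638
Value = -HK$61.86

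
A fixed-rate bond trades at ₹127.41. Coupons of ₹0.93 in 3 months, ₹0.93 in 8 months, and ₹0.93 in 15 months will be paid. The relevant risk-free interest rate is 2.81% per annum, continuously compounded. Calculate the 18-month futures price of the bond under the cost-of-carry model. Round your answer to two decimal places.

PV(coupons) I = 0.93·e^(−0.0281·3/12) + 0.93·e^(−0.0281·8/12) + 0.93·e^(−0.0281·15/12)
I = 0.9235 + 0.9127 + 0.8979 = 2.7341
F = (S − I)·e^(rT) = (127.41 − 2.7341) · e^(0.0281·18/12)
= 124.6759 · e^0.042150 = 124.6759 × 1.043051 = ₹130.04

₹130.04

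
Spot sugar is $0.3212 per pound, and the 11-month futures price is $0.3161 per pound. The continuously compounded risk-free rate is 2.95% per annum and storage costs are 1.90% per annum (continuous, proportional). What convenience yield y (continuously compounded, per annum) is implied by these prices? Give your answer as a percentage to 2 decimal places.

F = S·e^((r+u−y)T) ⇒ (r+u−y) = ln(F/S)/T
ln(0.3161/0.3212) = -0.016005; /T ⇒ -0.017460
y = r + u − ln(F/S)/T = 0.0295 + 0.0190 + 0.017460 = 0.065960
y = 6.60%

6.60%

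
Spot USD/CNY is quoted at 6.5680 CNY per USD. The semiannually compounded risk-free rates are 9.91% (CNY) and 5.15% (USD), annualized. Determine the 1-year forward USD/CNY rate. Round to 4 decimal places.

By covered interest parity, F = S · (1+r_CNY/2)^(2T) / (1+r_USD/2)^(2T)
= 6.5680 × 1.101555 / 1.052163 = 6.5680 × 1.046943
F = 6.8763 CNY per USD

6.8763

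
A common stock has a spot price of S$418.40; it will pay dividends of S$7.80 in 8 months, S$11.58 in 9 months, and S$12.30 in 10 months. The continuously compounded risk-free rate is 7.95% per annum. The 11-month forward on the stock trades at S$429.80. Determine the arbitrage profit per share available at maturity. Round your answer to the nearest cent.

PV(dividends) I = 7.80·e^(−0.0795·8/12) + 11.58·e^(−0.0795·9/12) + 12.30·e^(−0.0795·10/12) = 29.8186
Fair forward F* = (S − I)·e^(rT) = (418.40 − 29.8186)·e^0.072875 = 388.5814 × 1.075596 = 417.9566
Market S$429.80 > fair 417.9566: forward overpriced → cash-and-carry (borrow at r, buy the stock and collect the dividends, short the forward).
Profit at T = |F_mkt − F*| = |429.80 − 417.9566| = S$11.84 per share

S$11.84 per share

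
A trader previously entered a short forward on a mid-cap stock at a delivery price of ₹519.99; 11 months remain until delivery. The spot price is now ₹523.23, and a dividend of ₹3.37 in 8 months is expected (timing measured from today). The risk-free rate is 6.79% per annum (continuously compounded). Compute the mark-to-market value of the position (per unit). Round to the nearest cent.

-₹31.40

PV(remaining dividends) I = 3.37·e^(−0.0679·8/12) = 3.2209
Current forward F = (S − I)·e^(rT) = (523.23 − 3.2209)·e^(0.0679·11/12) = 520.0091 × 1.064220 = 553.4041
Value (long) = (F − K)·e^(−rT) = (553.4041 − 519.99) × 0.939656 = 31.3978
Short position value = −(long value) = -₹31.40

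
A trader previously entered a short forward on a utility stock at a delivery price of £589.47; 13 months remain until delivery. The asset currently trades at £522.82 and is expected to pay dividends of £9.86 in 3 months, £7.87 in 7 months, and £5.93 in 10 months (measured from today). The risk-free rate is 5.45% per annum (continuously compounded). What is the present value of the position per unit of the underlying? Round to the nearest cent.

£55.87

PV(remaining dividends) I = 9.86·e^(−0.0545·3/12) + 7.87·e^(−0.0545·7/12) + 5.93·e^(−0.0545·10/12) = 23.0170
Current forward F = (S − I)·e^(rT) = (522.82 − 23.0170)·e^(0.0545·13/12) = 499.8030 × 1.060819 = 530.2005
Value (long) = (F − K)·e^(−rT) = (530.2005 − 589.47) × 0.942667 = -55.8714
Short position value = −(long value) = £55.87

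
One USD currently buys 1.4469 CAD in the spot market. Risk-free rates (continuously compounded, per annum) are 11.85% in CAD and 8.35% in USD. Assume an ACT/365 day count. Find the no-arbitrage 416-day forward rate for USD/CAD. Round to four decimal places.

F = S·e^((r_CAD − r_USD)T) = 1.4469 · e^((0.1185 − 0.0835) × 416/365)
= 1.4469 · e^0.039890 = 1.4469 × 1.040696
F = 1.5058 CAD per USD

1.5058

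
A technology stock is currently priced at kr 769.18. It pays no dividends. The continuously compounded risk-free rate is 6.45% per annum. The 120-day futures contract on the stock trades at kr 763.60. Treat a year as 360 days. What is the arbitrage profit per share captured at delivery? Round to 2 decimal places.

Fair futures: F* = S·e^(carry·T), with carry = r = 0.0645
F* = 769.18 · e^(0.0645 × 120/360) = 769.18 · e^0.021500 = 769.18 × 1.021733 = kr 785.8966
Market kr 763.60 < fair kr 785.8966: forward underpriced → reverse cash-and-carry (short spot, go long the forward).
At maturity, profit = |F_mkt − F*| = |763.60 − 785.8966| = kr 22.30 per share

kr 22.30 per share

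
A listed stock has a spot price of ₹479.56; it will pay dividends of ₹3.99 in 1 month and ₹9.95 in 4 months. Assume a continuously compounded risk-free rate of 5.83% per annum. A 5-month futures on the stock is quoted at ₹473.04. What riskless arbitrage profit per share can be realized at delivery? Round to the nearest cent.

PV(dividends) I = 3.99·e^(−0.0583·1/12) + 9.95·e^(−0.0583·4/12) = 13.7292
Fair futures F* = (S − I)·e^(rT) = (479.56 − 13.7292)·e^0.024292 = 465.8308 × 1.024589 = 477.2851
Market ₹473.04 < fair 477.2851: forward underpriced → reverse cash-and-carry (short the stock, invest proceeds at r, pay the dividends, go long the forward).
Profit at T = |F_mkt − F*| = |473.04 − 477.2851| = ₹4.25 per share

₹4.25 per share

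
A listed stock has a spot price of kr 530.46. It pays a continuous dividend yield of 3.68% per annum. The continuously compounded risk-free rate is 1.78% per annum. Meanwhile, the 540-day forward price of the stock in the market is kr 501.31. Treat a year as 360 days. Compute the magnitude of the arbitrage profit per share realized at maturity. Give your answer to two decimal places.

Fair forward: F* = S·e^(carry·T), with carry = (r − q) = 0.0178 − 0.0368 = -0.0190
F* = 530.46 · e^(-0.0190 × 540/360) = 530.46 · e^-0.028500 = 530.46 × 0.971902 = kr 515.5551
Market kr 501.31 < fair kr 515.5551: forward underpriced → reverse cash-and-carry (short spot, go long the forward).
At maturity, profit = |F_mkt − F*| = |501.31 − 515.5551| = kr 14.25 per share

kr 14.25 per share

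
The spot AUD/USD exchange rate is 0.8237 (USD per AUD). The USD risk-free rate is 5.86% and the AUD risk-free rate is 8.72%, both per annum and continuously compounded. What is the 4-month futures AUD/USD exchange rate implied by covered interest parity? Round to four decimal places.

0.8159

F = S·e^((r_USD − r_AUD)T) = 0.8237 · e^((0.0586 − 0.0872) × 4/12)
= 0.8237 · e^-0.009533 = 0.8237 × 0.990512
F = 0.8159 USD per AUD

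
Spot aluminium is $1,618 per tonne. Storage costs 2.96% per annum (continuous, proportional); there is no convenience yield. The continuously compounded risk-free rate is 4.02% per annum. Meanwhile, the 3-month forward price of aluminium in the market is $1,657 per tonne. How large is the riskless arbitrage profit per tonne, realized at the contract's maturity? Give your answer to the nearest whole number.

$11 per tonne

Fair forward: F* = S·e^(carry·T), with carry = (r + u) = 0.0402 + 0.0296 = 0.0698
F* = 1618 · e^(0.0698 × 3/12) = 1618 · e^0.017450 = 1618 × 1.017603 = $1646.4817
Market $1657 > fair $1646.4817: forward overpriced → cash-and-carry (buy spot, short the forward).
At maturity, profit = |F_mkt − F*| = |1657 − 1646.4817| = $11 per tonne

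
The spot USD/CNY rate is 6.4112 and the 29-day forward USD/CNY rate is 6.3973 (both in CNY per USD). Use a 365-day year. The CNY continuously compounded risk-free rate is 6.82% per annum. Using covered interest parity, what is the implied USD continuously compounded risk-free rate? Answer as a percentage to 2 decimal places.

9.55%

F = S·e^((r_CNY − r_USD)T) ⇒ r_USD = r_CNY − ln(F/S)/T
ln(6.3973/6.4112) = -0.002170; /(29/365) = -0.027312
r_USD = 0.0682 + 0.027312 = 0.095512
r_USD = 9.55%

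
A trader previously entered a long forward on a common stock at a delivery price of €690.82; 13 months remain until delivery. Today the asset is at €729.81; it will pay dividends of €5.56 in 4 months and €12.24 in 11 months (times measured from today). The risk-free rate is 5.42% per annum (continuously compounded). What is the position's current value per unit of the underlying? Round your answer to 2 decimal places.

€61.28

PV(remaining dividends) I = 5.56·e^(−0.0542·4/12) + 12.24·e^(−0.0542·11/12) = 17.1072
Current forward F = (S − I)·e^(rT) = (729.81 − 17.1072)·e^(0.0542·13/12) = 712.7028 × 1.060475 = 755.8035
Value (long) = (F − K)·e^(−rT) = (755.8035 − 690.82) × 0.942974 = 61.2778
Value = €61.28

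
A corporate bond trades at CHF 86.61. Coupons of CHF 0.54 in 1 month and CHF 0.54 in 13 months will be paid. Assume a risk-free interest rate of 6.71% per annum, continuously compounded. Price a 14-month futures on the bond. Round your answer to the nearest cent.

PV(coupons) I = 0.54·e^(−0.0671·1/12) + 0.54·e^(−0.0671·13/12)
I = 0.5370 + 0.5021 = 1.0391
F = (S − I)·e^(rT) = (86.61 − 1.0391) · e^(0.0671·14/12)
= 85.5709 · e^0.078283 = 85.5709 × 1.081429 = CHF 92.54

CHF 92.54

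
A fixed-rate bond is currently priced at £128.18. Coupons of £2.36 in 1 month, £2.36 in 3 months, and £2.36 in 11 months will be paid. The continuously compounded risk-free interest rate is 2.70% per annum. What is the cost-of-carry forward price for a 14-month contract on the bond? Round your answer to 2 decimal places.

PV(coupons) I = 2.36·e^(−0.0270·1/12) + 2.36·e^(−0.0270·3/12) + 2.36·e^(−0.0270·11/12)
I = 2.3547 + 2.3441 + 2.3023 = 7.0011
F = (S − I)·e^(rT) = (128.18 − 7.0011) · e^(0.0270·14/12)
= 121.1789 · e^0.031500 = 121.1789 × 1.032001 = £125.06

£125.06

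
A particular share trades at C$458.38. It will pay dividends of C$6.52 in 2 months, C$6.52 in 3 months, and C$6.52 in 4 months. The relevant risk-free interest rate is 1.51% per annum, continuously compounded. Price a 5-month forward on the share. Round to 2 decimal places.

PV(dividends) I = 6.52·e^(−0.0151·2/12) + 6.52·e^(−0.0151·3/12) + 6.52·e^(−0.0151·4/12)
I = 6.5036 + 6.4954 + 6.4873 = 19.4863
F = (S − I)·e^(rT) = (458.38 − 19.4863) · e^(0.0151·5/12)
= 438.8937 · e^0.006292 = 438.8937 × 1.006312 = C$441.66

C$441.66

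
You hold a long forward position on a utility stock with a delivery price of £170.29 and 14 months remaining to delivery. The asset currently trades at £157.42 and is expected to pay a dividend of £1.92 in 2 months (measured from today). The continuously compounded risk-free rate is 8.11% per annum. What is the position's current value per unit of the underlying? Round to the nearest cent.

PV(remaining dividends) I = 1.92·e^(−0.0811·2/12) = 1.8942
Current forward F = (S − I)·e^(rT) = (157.42 − 1.8942)·e^(0.0811·14/12) = 155.5258 × 1.099237 = 170.9597
Value (long) = (F − K)·e^(−rT) = (170.9597 − 170.29) × 0.909722 = 0.6092
Value = £0.61

£0.61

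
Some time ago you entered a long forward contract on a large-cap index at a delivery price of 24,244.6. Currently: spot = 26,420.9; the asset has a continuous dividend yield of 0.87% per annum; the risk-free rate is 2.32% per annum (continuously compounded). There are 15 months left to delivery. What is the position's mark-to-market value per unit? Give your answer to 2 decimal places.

Current fair forward for the remaining 15 months: F = S·e^((r − q)·T), (r − q) = 0.0232 − 0.0087 = 0.0145
F = 26420.9 · e^(0.0145 × 15/12) = 26420.9 × 1.01829025 = 26904.1449
Value of long forward = (F − K)·e^(−rT) = (26904.1449 − 24244.6) · e^(−0.0232·15/12)
= 2659.5449 × 0.97141646 = 2583.53

2583.53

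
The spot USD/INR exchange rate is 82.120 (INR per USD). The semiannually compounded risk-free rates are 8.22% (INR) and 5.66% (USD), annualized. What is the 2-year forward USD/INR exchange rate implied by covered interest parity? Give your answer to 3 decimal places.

By covered interest parity, F = S · (1+r_INR/2)^(2T) / (1+r_USD/2)^(2T)
= 82.120 × 1.174816 / 1.118097 = 82.120 × 1.050728
F = 86.286 INR per USD

86.286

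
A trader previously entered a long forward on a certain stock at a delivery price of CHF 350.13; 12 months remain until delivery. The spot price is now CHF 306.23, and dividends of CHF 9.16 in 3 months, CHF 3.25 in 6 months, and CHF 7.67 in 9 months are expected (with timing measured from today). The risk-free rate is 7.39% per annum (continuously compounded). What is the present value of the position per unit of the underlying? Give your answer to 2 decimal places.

-CHF 38.34

PV(remaining dividends) I = 9.16·e^(−0.0739·3/12) + 3.25·e^(−0.0739·6/12) + 7.67·e^(−0.0739·9/12) = 19.3809
Current forward F = (S − I)·e^(rT) = (306.23 − 19.3809)·e^(0.0739·12/12) = 286.8491 × 1.076699 = 308.8501
Value (long) = (F − K)·e^(−rT) = (308.8501 − 350.13) × 0.928765 = -38.3393
Value = -CHF 38.34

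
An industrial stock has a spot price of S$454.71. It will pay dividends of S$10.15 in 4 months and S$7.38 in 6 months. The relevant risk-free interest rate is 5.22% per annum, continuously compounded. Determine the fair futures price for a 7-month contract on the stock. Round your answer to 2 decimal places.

S$451.07

PV(dividends) I = 10.15·e^(−0.0522·4/12) + 7.38·e^(−0.0522·6/12)
I = 9.9749 + 7.1899 = 17.1648
F = (S − I)·e^(rT) = (454.71 − 17.1648) · e^(0.0522·7/12)
= 437.5452 · e^0.030450 = 437.5452 × 1.030918 = S$451.07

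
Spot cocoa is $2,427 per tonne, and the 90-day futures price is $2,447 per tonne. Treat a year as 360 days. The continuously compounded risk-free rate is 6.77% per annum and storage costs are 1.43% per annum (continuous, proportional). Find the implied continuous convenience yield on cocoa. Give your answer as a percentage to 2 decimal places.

F = S·e^((r+u−y)T) ⇒ (r+u−y) = ln(F/S)/T
ln(2447/2427) = 0.008207; /T ⇒ 0.032828
y = r + u − ln(F/S)/T = 0.0677 + 0.0143 − 0.032828 = 0.049172
y = 4.92%

4.92%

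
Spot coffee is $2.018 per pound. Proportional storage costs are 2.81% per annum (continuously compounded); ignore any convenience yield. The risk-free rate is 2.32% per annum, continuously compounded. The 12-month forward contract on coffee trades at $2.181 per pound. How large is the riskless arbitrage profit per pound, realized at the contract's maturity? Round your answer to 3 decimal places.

$0.057 per pound

Fair forward: F* = S·e^(carry·T), with carry = (r + u) = 0.0232 + 0.0281 = 0.0513
F* = 2.018 · e^(0.0513 × 12/12) = 2.018 · e^0.051300 = 2.018 × 1.052639 = $2.1242
Market $2.181 > fair $2.1242: forward overpriced → cash-and-carry (buy spot, short the forward).
At maturity, profit = |F_mkt − F*| = |2.181 − 2.1242| = $0.057 per pound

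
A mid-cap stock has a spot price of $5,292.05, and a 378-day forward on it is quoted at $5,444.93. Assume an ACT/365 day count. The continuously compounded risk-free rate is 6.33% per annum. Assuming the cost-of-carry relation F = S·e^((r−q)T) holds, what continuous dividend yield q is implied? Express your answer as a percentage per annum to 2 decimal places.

3.58%

From F = S·e^((r−q)T): (r − q) = ln(F/S)/T
ln(5444.93/5292.05) = ln(1.028889) = 0.028480
(r − q) = 0.028480 / (378/365) = 0.027501
q = r − ln(F/S)/T = 0.0633 − 0.027501 = 0.035799
q = 3.58%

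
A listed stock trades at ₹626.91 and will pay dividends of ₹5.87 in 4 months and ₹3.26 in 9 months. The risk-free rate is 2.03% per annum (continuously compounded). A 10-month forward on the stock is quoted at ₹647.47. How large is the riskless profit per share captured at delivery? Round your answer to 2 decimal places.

₹19.06 per share

PV(dividends) I = 5.87·e^(−0.0203·4/12) + 3.26·e^(−0.0203·9/12) = 9.0412
Fair forward F* = (S − I)·e^(rT) = (626.91 − 9.0412)·e^0.016917 = 617.8688 × 1.017061 = 628.4103
Market ₹647.47 > fair 628.4103: forward overpriced → cash-and-carry (borrow at r, buy the stock and collect the dividends, short the forward).
Profit at T = |F_mkt − F*| = |647.47 − 628.4103| = ₹19.06 per share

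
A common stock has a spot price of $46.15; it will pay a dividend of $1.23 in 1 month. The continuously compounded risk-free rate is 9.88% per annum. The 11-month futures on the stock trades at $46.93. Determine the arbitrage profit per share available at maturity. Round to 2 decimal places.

PV(dividends) I = 1.23·e^(−0.0988·1/12) = 1.2199
Fair futures F* = (S − I)·e^(rT) = (46.15 − 1.2199)·e^0.090567 = 44.9301 × 1.094795 = 49.1892
Market $46.93 < fair 49.1892: forward underpriced → reverse cash-and-carry (short the stock, invest proceeds at r, pay the dividends, go long the forward).
Profit at T = |F_mkt − F*| = |46.93 − 49.1892| = $2.26 per share

$2.26 per share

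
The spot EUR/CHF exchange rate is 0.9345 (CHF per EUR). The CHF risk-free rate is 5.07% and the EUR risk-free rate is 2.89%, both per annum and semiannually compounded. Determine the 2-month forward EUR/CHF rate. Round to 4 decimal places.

By covered interest parity, F = S · (1+r_CHF/2)^(2T) / (1+r_EUR/2)^(2T)
= 0.9345 × 1.008380 / 1.004794 = 0.9345 × 1.003569
F = 0.9378 CHF per EUR

0.9378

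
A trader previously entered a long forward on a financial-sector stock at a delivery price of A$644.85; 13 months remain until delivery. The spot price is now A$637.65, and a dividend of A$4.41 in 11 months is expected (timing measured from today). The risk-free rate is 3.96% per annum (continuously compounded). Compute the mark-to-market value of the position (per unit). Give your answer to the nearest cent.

PV(remaining dividends) I = 4.41·e^(−0.0396·11/12) = 4.2528
Current forward F = (S − I)·e^(rT) = (637.65 − 4.2528)·e^(0.0396·13/12) = 633.3972 × 1.043834 = 661.1615
Value (long) = (F − K)·e^(−rT) = (661.1615 − 644.85) × 0.958007 = 15.6265
Value = A$15.63

A$15.63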